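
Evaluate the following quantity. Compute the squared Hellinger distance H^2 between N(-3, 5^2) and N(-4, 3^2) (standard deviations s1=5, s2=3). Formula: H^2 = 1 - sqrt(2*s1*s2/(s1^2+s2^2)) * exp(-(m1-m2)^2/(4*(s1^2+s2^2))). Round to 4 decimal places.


Squared Hellinger distance for Gaussians:
H^2 = 1 - sqrt(2*s1*s2/(s1^2+s2^2)) * exp(-(m1-m2)^2/(4*(s1^2+s2^2))).
s1^2 = 25, s2^2 = 9, s1^2+s2^2 = 34.
sqrt(2*5*3/(34)) = 0.939336.
(m1-m2)^2 = (1)^2 = 1.
exp(-1/(4*34)) = exp(-0.007353) = 0.992674.
H^2 = 1 - 0.939336*0.992674 = 0.0675

0.0675


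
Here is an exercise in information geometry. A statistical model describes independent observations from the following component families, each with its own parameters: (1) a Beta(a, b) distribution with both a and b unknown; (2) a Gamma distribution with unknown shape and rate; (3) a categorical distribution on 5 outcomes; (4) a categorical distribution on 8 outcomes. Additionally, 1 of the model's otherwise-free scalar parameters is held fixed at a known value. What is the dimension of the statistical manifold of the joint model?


The dimension of a statistical manifold equals the number of free
(independent) real parameters of the model. For a product of independent
blocks the parameter counts add.
- Beta (a, b): 2.
- Gamma (shape, rate): 2.
- categorical on 5 outcomes (probabilities sum to 1): 5-1 = 4.
- categorical on 8 outcomes (probabilities sum to 1): 8-1 = 7.
Total = 2 + 2 + 4 + 7 = 15.
1 parameter(s) fixed at known values: 15 - 1 = 14.
Dimension = 14

14


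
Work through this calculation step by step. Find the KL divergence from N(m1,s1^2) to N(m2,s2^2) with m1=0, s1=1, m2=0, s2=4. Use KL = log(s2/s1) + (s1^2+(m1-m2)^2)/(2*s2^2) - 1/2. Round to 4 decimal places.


KL divergence between normal distributions:
KL = log(s2/s1) + (s1^2 + (m1-m2)^2)/(2*s2^2) - 1/2.
log(4/1) = 1.386294.
(1^2 + (0-0)^2)/(2*4^2) = (1 + 0)/32 = 0.03125.
KL = 1.386294 + 0.03125 - 0.5 = 0.9175

0.9175


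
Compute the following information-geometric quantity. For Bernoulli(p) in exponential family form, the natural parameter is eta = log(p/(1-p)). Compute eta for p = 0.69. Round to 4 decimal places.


Natural parameter for Bernoulli: eta = log(p/(1-p)).
p = 0.69, 1-p = 0.31.
p/(1-p) = 2.225806.
eta = log(2.225806) = 0.8001

0.8001


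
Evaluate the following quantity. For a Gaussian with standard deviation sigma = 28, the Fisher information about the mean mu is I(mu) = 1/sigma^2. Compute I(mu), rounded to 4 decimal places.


The Fisher information for the mean of a normal distribution is I(mu) = 1/sigma^2.
sigma = 28, so sigma^2 = 784.
I(mu) = 1/784 = 0.0013

0.0013


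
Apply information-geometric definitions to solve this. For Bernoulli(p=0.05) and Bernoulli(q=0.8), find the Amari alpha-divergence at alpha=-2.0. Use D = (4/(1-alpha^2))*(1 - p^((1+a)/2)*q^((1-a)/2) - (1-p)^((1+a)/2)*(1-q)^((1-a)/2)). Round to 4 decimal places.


Amari alpha-divergence:
D = (4/(1-alpha^2))*(1 - p^((1+a)/2)*q^((1-a)/2) - (1-p)^((1+a)/2)*(1-q)^((1-a)/2)).
alpha = -2.0, p = 0.05, q = 0.8.
e1 = (1+alpha)/2 = -0.5, e2 = (1-alpha)/2 = 1.5.
t1 = p^e1 * q^e2 = 0.05^-0.5 * 0.8^1.5 = 3.2.
t2 = (1-p)^e1 * (1-q)^e2 = 0.95^-0.5 * 0.2^1.5 = 0.091766.
4/(1-alpha^2) = -1.333333.
D = -1.333333*(1 - 3.2 - 0.091766) = 3.0557

3.0557


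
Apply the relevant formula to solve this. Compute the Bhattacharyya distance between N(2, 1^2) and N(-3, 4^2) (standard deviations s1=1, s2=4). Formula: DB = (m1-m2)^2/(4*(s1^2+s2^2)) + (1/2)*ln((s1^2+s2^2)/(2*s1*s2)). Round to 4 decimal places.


Bhattacharyya distance between two Gaussians:
DB = (m1-m2)^2/(4*(s1^2+s2^2)) + (1/2)*ln((s1^2+s2^2)/(2*s1*s2)).
(m1-m2)^2 = (5)^2 = 25.
s1^2+s2^2 = 1 + 16 = 17.
term1 = 25/68 = 0.367647.
term2 = 0.5*ln(17/8.0) = 0.376886.
DB = 0.367647 + 0.376886 = 0.7445

0.7445


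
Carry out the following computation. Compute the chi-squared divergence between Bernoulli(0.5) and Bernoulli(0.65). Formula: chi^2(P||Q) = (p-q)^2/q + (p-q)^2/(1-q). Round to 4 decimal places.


Chi-squared divergence between Bernoulli distributions:
chi^2 = (p-q)^2/q + (p-q)^2/(1-q).
p = 0.5, q = 0.65, p-q = -0.15.
(p-q)^2 = 0.0225.
term1 = 0.0225/0.65 = 0.034615.
term2 = 0.0225/0.35 = 0.064286.
chi^2 = 0.034615 + 0.064286 = 0.0989

0.0989


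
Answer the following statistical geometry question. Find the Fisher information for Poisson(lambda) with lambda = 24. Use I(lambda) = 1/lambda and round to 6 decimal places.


Fisher information for Poisson: I(lambda) = 1/lambda.
lambda = 24.
I(lambda) = 1/24 = 0.041667

0.041667


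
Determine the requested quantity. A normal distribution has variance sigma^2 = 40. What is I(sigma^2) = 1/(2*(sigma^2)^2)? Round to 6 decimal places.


Fisher information for variance: I(sigma^2) = 1/(2*sigma^4).
sigma^2 = 40, so sigma^4 = 1600.
I = 1/(2*1600) = 1/3200 = 0.000313

0.000313


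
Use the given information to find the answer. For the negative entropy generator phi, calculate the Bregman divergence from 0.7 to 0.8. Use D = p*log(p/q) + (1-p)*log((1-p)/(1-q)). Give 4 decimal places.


Bregman divergence with negative entropy generator:
D = p*log(p/q) + (1-p)*log((1-p)/(1-q)).
p = 0.7, q = 0.8.
p*log(p/q) = 0.7*log(0.7/0.8) = -0.093472.
(1-p)*log((1-p)/(1-q)) = 0.3*log(0.3/0.2) = 0.12164.
D = -0.093472 + 0.12164 = 0.0282

0.0282


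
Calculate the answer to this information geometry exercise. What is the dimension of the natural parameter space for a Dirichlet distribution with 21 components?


Exponential family dimension calculation:
Dirichlet with 21 components has 21 natural parameters.

21


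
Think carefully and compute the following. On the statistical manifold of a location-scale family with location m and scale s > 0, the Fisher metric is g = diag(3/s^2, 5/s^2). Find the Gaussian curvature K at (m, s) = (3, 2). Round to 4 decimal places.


The metric has the form g = (A dm^2 + B ds^2)/s^2 with A = 3, B = 5.
Substitute u = sqrt(A/B)*m: g = B*(du^2 + ds^2)/s^2, i.e. B times the
Poincare upper half-plane metric, which has constant Gaussian curvature -1.
Scaling a 2D metric by a constant c divides the Gaussian curvature by c,
so K = -1/B = -1/(5) = -0.2000 everywhere (the point (m, s) = (3, 2) is irrelevant:
the curvature is constant).
The requested Gaussian curvature is K = -0.2000.

-0.2000


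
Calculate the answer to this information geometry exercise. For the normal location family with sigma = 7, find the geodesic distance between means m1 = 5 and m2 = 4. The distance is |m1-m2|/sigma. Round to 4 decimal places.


On the fixed-variance normal subfamily, geodesic distance = |m1-m2|/sigma.
|5 - 4| = 1.
sigma = 7.
d = 1/7 = 0.1429

0.1429


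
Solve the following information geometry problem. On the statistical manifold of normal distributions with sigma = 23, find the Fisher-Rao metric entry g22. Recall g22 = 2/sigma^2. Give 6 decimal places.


For the 2-parameter normal family, the Fisher metric has:
  g11 = 1/sigma^2, g22 = 2/sigma^2.
sigma = 23, sigma^2 = 529.
g22 = 0.003781

0.003781


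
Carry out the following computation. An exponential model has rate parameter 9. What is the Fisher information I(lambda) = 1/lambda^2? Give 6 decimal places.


Fisher information for exponential: I(lambda) = 1/lambda^2.
lambda = 9, lambda^2 = 81.
I = 1/81 = 0.012346

0.012346


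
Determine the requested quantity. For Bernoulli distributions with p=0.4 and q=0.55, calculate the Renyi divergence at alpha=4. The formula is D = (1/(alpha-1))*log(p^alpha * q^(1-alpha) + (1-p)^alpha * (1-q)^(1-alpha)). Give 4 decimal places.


Renyi divergence of order alpha between Bernoulli distributions:
D = (1/(alpha-1))*log(p^alpha * q^(1-alpha) + (1-p)^alpha * (1-q)^(1-alpha)).
alpha = 4, p = 0.4, q = 0.55.
p^alpha * q^(1-alpha) = 0.4^4 * 0.55^-3 = 0.153869.
(1-p)^alpha * (1-q)^(1-alpha) = 0.6^4 * 0.45^-3 = 1.422222.
sum = 0.153869 + 1.422222 = 1.576091.
D = (1/3)*log(1.576091) = 0.1516

0.1516


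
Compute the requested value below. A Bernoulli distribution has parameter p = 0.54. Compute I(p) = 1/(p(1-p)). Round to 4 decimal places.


For Bernoulli(p), Fisher information is I(p) = 1/(p*(1-p)).
p = 0.54, 1-p = 0.46.
p*(1-p) = 0.2484.
I(p) = 1/0.2484 = 4.0258

4.0258


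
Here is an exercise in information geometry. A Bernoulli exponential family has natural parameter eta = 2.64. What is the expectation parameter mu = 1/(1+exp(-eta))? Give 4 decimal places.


Dual coordinate (expectation parameter) for Bernoulli:
mu = 1/(1+exp(-eta)).
eta = 2.64.
exp(-eta) = exp(-2.64) = 0.071361.
mu = 1/(1+0.071361) = 0.9334

0.9334


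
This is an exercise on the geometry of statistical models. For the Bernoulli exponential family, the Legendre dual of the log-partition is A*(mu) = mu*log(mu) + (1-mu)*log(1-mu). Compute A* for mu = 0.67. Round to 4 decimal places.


Legendre transform for Bernoulli:
A*(mu) = mu*log(mu) + (1-mu)*log(1-mu).
mu = 0.67, 1-mu = 0.33.
mu*log(mu) = 0.67*log(0.67) = -0.26832.
(1-mu)*log(1-mu) = 0.33*log(0.33) = -0.365859.
A* = -0.26832 + -0.365859 = -0.6342

-0.6342


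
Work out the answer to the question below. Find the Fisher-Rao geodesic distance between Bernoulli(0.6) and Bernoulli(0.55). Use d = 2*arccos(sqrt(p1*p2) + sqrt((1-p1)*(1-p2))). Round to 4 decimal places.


Geodesic distance on Bernoulli manifold:
d(p1,p2) = 2*arccos(sqrt(p1*p2) + sqrt((1-p1)*(1-p2))).
sqrt(p1*p2) = sqrt(0.6*0.55) = 0.574456.
sqrt((1-p1)*(1-p2)) = sqrt(0.4*0.45) = 0.424264.
arg = 0.574456 + 0.424264 = 0.99872.
d = 2*arccos(0.99872) = 0.1012

0.1012


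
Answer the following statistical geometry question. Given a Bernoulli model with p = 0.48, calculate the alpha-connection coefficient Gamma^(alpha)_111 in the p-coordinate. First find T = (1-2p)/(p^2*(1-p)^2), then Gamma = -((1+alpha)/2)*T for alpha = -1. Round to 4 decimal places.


Skewness (Amari-Chentsov) tensor: T = (1-2p)/(p^2*(1-p)^2).
p = 0.48, 1-2p = 0.04, p^2 = 0.2304, (1-p)^2 = 0.2704.
T = 0.04/(0.2304 * 0.2704) = 0.642053.
In the p-coordinate, Gamma^(alpha) = Gamma^(0) - (alpha/2)*T with Gamma^(0) = (1/2)*g'(p) = -T/2,
so Gamma^(alpha) = -((1+alpha)/2)*T.
alpha = -1, -(1+alpha)/2 = 0.0.
Gamma = 0.0 * 0.642053 = 0.0000

0.0000


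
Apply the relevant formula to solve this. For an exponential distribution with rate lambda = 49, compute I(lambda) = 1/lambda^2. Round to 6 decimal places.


Fisher information for exponential: I(lambda) = 1/lambda^2.
lambda = 49, lambda^2 = 2401.
I = 1/2401 = 0.000416

0.000416


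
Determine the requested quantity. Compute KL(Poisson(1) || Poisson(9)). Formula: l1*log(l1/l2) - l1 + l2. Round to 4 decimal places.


KL divergence for Poisson:
KL = l1*log(l1/l2) - l1 + l2.
l1 = 1, l2 = 9.
log(1/9) = -2.197225.
l1*log(l1/l2) = 1 * -2.197225 = -2.197225.
KL = -2.197225 - 1 + 9 = 5.8028

5.8028


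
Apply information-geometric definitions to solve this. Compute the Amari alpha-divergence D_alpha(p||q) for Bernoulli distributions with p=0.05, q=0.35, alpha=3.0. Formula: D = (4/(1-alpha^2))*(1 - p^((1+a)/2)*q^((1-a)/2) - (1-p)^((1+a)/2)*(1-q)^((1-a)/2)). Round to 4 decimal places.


Amari alpha-divergence:
D = (4/(1-alpha^2))*(1 - p^((1+a)/2)*q^((1-a)/2) - (1-p)^((1+a)/2)*(1-q)^((1-a)/2)).
alpha = 3.0, p = 0.05, q = 0.35.
e1 = (1+alpha)/2 = 2.0, e2 = (1-alpha)/2 = -1.0.
t1 = p^e1 * q^e2 = 0.05^2.0 * 0.35^-1.0 = 0.007143.
t2 = (1-p)^e1 * (1-q)^e2 = 0.95^2.0 * 0.65^-1.0 = 1.388462.
4/(1-alpha^2) = -0.5.
D = -0.5*(1 - 0.007143 - 1.388462) = 0.1978

0.1978


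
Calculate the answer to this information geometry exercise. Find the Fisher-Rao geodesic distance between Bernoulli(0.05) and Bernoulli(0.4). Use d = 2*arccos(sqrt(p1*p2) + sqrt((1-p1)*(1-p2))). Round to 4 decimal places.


Geodesic distance on Bernoulli manifold:
d(p1,p2) = 2*arccos(sqrt(p1*p2) + sqrt((1-p1)*(1-p2))).
sqrt(p1*p2) = sqrt(0.05*0.4) = 0.141421.
sqrt((1-p1)*(1-p2)) = sqrt(0.95*0.6) = 0.754983.
arg = 0.141421 + 0.754983 = 0.896405.
d = 2*arccos(0.896405) = 0.9184

0.9184


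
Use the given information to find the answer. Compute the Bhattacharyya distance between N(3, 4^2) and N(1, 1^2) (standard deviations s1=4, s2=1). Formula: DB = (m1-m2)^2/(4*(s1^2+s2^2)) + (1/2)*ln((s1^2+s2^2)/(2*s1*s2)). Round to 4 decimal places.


Bhattacharyya distance between two Gaussians:
DB = (m1-m2)^2/(4*(s1^2+s2^2)) + (1/2)*ln((s1^2+s2^2)/(2*s1*s2)).
(m1-m2)^2 = (2)^2 = 4.
s1^2+s2^2 = 16 + 1 = 17.
term1 = 4/68 = 0.058824.
term2 = 0.5*ln(17/8.0) = 0.376886.
DB = 0.058824 + 0.376886 = 0.4357

0.4357


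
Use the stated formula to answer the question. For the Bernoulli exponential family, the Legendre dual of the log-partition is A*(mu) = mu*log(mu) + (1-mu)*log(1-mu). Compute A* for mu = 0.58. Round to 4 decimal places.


Legendre transform for Bernoulli:
A*(mu) = mu*log(mu) + (1-mu)*log(1-mu).
mu = 0.58, 1-mu = 0.42.
mu*log(mu) = 0.58*log(0.58) = -0.315942.
(1-mu)*log(1-mu) = 0.42*log(0.42) = -0.36435.
A* = -0.315942 + -0.36435 = -0.6803

-0.6803


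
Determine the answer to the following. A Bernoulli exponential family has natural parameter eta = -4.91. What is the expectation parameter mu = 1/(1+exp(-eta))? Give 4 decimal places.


Dual coordinate (expectation parameter) for Bernoulli:
mu = 1/(1+exp(-eta)).
eta = -4.91.
exp(-eta) = exp(4.91) = 135.639414.
mu = 1/(1+135.639414) = 0.0073

0.0073


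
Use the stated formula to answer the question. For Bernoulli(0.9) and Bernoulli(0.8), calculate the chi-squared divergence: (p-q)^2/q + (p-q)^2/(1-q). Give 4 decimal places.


Chi-squared divergence between Bernoulli distributions:
chi^2 = (p-q)^2/q + (p-q)^2/(1-q).
p = 0.9, q = 0.8, p-q = 0.1.
(p-q)^2 = 0.01.
term1 = 0.01/0.8 = 0.0125.
term2 = 0.01/0.2 = 0.05.
chi^2 = 0.0125 + 0.05 = 0.0625

0.0625


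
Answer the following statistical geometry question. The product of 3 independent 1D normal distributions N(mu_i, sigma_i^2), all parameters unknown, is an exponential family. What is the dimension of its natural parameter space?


Exponential family dimension calculation:
Each univariate normal has two natural parameters (mu/sigma^2 and -1/(2 sigma^2)).
With 3 independent components, dim = 2 * 3 = 6.

6


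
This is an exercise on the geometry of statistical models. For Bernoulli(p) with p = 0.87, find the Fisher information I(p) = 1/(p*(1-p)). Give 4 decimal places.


For Bernoulli(p), Fisher information is I(p) = 1/(p*(1-p)).
p = 0.87, 1-p = 0.13.
p*(1-p) = 0.1131.
I(p) = 1/0.1131 = 8.8417

8.8417


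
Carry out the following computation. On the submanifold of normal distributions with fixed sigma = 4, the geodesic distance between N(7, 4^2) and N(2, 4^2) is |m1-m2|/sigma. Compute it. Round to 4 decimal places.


On the fixed-variance normal subfamily, geodesic distance = |m1-m2|/sigma.
|7 - 2| = 5.
sigma = 4.
d = 5/4 = 1.2500

1.2500


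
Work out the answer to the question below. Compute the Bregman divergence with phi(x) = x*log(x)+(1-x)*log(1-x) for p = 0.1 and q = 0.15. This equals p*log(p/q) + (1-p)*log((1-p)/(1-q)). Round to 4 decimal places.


Bregman divergence with negative entropy generator:
D = p*log(p/q) + (1-p)*log((1-p)/(1-q)).
p = 0.1, q = 0.15.
p*log(p/q) = 0.1*log(0.1/0.15) = -0.040547.
(1-p)*log((1-p)/(1-q)) = 0.9*log(0.9/0.85) = 0.051443.
D = -0.040547 + 0.051443 = 0.0109

0.0109


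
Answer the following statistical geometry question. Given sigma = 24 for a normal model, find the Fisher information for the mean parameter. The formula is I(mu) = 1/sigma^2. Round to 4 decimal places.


The Fisher information for the mean of a normal distribution is I(mu) = 1/sigma^2.
sigma = 24, so sigma^2 = 576.
I(mu) = 1/576 = 0.0017

0.0017


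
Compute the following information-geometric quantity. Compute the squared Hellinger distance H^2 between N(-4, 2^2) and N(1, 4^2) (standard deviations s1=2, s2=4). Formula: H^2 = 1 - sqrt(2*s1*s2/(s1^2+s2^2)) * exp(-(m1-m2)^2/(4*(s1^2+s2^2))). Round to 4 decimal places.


Squared Hellinger distance for Gaussians:
H^2 = 1 - sqrt(2*s1*s2/(s1^2+s2^2)) * exp(-(m1-m2)^2/(4*(s1^2+s2^2))).
s1^2 = 4, s2^2 = 16, s1^2+s2^2 = 20.
sqrt(2*2*4/(20)) = 0.894427.
(m1-m2)^2 = (-5)^2 = 25.
exp(-25/(4*20)) = exp(-0.3125) = 0.731616.
H^2 = 1 - 0.894427*0.731616 = 0.3456

0.3456


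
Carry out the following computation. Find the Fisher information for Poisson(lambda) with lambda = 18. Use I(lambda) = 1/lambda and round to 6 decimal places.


Fisher information for Poisson: I(lambda) = 1/lambda.
lambda = 18.
I(lambda) = 1/18 = 0.055556

0.055556


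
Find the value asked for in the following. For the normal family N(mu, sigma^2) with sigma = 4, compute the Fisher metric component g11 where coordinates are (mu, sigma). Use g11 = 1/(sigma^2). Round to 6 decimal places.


For the 2-parameter normal family, the Fisher metric has:
  g11 = 1/sigma^2, g22 = 2/sigma^2.
sigma = 4, sigma^2 = 16.
g11 = 0.062500

0.062500


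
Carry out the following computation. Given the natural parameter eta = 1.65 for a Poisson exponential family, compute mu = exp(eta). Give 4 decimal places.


Expectation parameter for Poisson exponential family:
mu = exp(eta).
eta = 1.65.
mu = exp(1.65) = 5.2070

5.2070


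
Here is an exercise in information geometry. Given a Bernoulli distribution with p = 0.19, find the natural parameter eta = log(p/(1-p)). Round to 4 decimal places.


Natural parameter for Bernoulli: eta = log(p/(1-p)).
p = 0.19, 1-p = 0.81.
p/(1-p) = 0.234568.
eta = log(0.234568) = -1.4500

-1.4500


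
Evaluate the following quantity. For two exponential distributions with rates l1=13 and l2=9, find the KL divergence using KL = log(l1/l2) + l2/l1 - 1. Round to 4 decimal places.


KL divergence for exponential family:
KL = log(l1/l2) + l2/l1 - 1.
log(13/9) = 0.367725.
9/13 = 0.692308.
KL = 0.367725 + 0.692308 - 1 = 0.0600

0.0600


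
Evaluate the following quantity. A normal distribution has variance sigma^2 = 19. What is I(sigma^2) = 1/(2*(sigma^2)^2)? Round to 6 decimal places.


Fisher information for variance: I(sigma^2) = 1/(2*sigma^4).
sigma^2 = 19, so sigma^4 = 361.
I = 1/(2*361) = 1/722 = 0.001385

0.001385


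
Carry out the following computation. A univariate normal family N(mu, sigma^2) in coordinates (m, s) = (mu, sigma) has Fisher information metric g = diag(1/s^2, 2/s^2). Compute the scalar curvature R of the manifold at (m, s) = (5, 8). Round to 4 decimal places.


The metric has the form g = (A dm^2 + B ds^2)/s^2 with A = 1, B = 2.
Substitute u = sqrt(A/B)*m: g = B*(du^2 + ds^2)/s^2, i.e. B times the
Poincare upper half-plane metric, which has constant Gaussian curvature -1.
Scaling a 2D metric by a constant c divides the Gaussian curvature by c,
so K = -1/B = -1/(2) = -0.5000 everywhere (the point (m, s) = (5, 8) is irrelevant:
the curvature is constant).
Scalar curvature in dimension 2: R = 2K = -2/(2) = -1.0000.

-1.0000


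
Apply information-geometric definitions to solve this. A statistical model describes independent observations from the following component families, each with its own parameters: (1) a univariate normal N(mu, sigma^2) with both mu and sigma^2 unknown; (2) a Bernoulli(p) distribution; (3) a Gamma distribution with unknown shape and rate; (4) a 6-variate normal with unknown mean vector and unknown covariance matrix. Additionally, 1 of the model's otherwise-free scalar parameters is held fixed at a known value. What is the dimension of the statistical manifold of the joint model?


The dimension of a statistical manifold equals the number of free
(independent) real parameters of the model. For a product of independent
blocks the parameter counts add.
- normal (mu, sigma^2): 2.
- Bernoulli (p): 1.
- Gamma (shape, rate): 2.
- 6-variate normal: 6 (mean) + 6*7/2 = 21 (symmetric covariance) = 27.
Total = 2 + 1 + 2 + 27 = 32.
1 parameter(s) fixed at known values: 32 - 1 = 31.
Dimension = 31

31


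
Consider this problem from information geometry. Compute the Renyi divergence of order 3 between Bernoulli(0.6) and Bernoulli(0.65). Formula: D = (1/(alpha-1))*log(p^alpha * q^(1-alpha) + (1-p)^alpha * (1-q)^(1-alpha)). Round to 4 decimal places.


Renyi divergence of order alpha between Bernoulli distributions:
D = (1/(alpha-1))*log(p^alpha * q^(1-alpha) + (1-p)^alpha * (1-q)^(1-alpha)).
alpha = 3, p = 0.6, q = 0.65.
p^alpha * q^(1-alpha) = 0.6^3 * 0.65^-2 = 0.511243.
(1-p)^alpha * (1-q)^(1-alpha) = 0.4^3 * 0.35^-2 = 0.522449.
sum = 0.511243 + 0.522449 = 1.033692.
D = (1/2)*log(1.033692) = 0.0166

0.0166


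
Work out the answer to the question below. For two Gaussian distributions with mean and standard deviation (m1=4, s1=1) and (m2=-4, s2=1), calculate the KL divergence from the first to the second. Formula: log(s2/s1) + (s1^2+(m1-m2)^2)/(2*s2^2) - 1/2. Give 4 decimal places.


KL divergence between normal distributions:
KL = log(s2/s1) + (s1^2 + (m1-m2)^2)/(2*s2^2) - 1/2.
log(1/1) = 0.0.
(1^2 + (4--4)^2)/(2*1^2) = (1 + 64)/2 = 32.5.
KL = 0.0 + 32.5 - 0.5 = 32.0000

32.0000


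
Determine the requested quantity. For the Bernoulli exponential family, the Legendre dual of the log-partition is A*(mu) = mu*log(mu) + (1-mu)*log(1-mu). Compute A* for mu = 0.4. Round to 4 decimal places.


Legendre transform for Bernoulli:
A*(mu) = mu*log(mu) + (1-mu)*log(1-mu).
mu = 0.4, 1-mu = 0.6.
mu*log(mu) = 0.4*log(0.4) = -0.366516.
(1-mu)*log(1-mu) = 0.6*log(0.6) = -0.306495.
A* = -0.366516 + -0.306495 = -0.6730

-0.6730


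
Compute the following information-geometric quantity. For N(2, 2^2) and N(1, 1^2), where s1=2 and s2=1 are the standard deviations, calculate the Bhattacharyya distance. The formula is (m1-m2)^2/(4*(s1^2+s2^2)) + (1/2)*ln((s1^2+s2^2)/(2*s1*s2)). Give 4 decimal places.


Bhattacharyya distance between two Gaussians:
DB = (m1-m2)^2/(4*(s1^2+s2^2)) + (1/2)*ln((s1^2+s2^2)/(2*s1*s2)).
(m1-m2)^2 = (1)^2 = 1.
s1^2+s2^2 = 4 + 1 = 5.
term1 = 1/20 = 0.05.
term2 = 0.5*ln(5/4.0) = 0.111572.
DB = 0.05 + 0.111572 = 0.1616

0.1616


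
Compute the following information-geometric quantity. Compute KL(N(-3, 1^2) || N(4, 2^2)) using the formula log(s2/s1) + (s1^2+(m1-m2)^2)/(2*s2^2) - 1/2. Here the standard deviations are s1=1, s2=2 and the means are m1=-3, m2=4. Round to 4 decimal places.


KL divergence between normal distributions:
KL = log(s2/s1) + (s1^2 + (m1-m2)^2)/(2*s2^2) - 1/2.
log(2/1) = 0.693147.
(1^2 + (-3-4)^2)/(2*2^2) = (1 + 49)/8 = 6.25.
KL = 0.693147 + 6.25 - 0.5 = 6.4431

6.4431


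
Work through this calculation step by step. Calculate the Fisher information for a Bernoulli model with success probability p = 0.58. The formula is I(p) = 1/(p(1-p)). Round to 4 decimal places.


For Bernoulli(p), Fisher information is I(p) = 1/(p*(1-p)).
p = 0.58, 1-p = 0.42.
p*(1-p) = 0.2436.
I(p) = 1/0.2436 = 4.1051

4.1051


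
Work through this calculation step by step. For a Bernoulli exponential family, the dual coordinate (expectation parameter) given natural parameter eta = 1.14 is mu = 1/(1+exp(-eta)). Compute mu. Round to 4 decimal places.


Dual coordinate (expectation parameter) for Bernoulli:
mu = 1/(1+exp(-eta)).
eta = 1.14.
exp(-eta) = exp(-1.14) = 0.319819.
mu = 1/(1+0.319819) = 0.7577

0.7577


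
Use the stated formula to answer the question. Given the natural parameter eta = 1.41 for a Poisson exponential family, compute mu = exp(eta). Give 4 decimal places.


Expectation parameter for Poisson exponential family:
mu = exp(eta).
eta = 1.41.
mu = exp(1.41) = 4.0960

4.0960


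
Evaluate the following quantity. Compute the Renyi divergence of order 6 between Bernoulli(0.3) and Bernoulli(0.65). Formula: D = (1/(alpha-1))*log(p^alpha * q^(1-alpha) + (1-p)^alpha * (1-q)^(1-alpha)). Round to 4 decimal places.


Renyi divergence of order alpha between Bernoulli distributions:
D = (1/(alpha-1))*log(p^alpha * q^(1-alpha) + (1-p)^alpha * (1-q)^(1-alpha)).
alpha = 6, p = 0.3, q = 0.65.
p^alpha * q^(1-alpha) = 0.3^6 * 0.65^-5 = 0.006283.
(1-p)^alpha * (1-q)^(1-alpha) = 0.7^6 * 0.35^-5 = 22.4.
sum = 0.006283 + 22.4 = 22.406283.
D = (1/5)*log(22.406283) = 0.6219

0.6219


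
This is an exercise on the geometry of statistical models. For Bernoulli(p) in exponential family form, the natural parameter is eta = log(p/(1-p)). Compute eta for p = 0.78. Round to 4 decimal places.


Natural parameter for Bernoulli: eta = log(p/(1-p)).
p = 0.78, 1-p = 0.22.
p/(1-p) = 3.545455.
eta = log(3.545455) = 1.2657

1.2657


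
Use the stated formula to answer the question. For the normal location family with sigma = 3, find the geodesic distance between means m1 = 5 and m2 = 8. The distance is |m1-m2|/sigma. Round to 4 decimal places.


On the fixed-variance normal subfamily, geodesic distance = |m1-m2|/sigma.
|5 - 8| = 3.
sigma = 3.
d = 3/3 = 1.0000

1.0000


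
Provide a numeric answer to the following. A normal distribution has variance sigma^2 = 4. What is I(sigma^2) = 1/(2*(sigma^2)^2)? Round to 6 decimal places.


Fisher information for variance: I(sigma^2) = 1/(2*sigma^4).
sigma^2 = 4, so sigma^4 = 16.
I = 1/(2*16) = 1/32 = 0.031250

0.031250


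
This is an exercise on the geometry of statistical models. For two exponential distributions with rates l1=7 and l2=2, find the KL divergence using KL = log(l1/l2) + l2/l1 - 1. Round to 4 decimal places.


KL divergence for exponential family:
KL = log(l1/l2) + l2/l1 - 1.
log(7/2) = 1.252763.
2/7 = 0.285714.
KL = 1.252763 + 0.285714 - 1 = 0.5385

0.5385


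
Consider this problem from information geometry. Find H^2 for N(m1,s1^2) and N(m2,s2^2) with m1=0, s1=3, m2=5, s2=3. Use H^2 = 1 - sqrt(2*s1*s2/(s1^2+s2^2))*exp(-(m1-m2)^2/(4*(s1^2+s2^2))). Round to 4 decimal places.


Squared Hellinger distance for Gaussians:
H^2 = 1 - sqrt(2*s1*s2/(s1^2+s2^2)) * exp(-(m1-m2)^2/(4*(s1^2+s2^2))).
s1^2 = 9, s2^2 = 9, s1^2+s2^2 = 18.
sqrt(2*3*3/(18)) = 1.0.
(m1-m2)^2 = (-5)^2 = 25.
exp(-25/(4*18)) = exp(-0.347222) = 0.706648.
H^2 = 1 - 1.0*0.706648 = 0.2934

0.2934


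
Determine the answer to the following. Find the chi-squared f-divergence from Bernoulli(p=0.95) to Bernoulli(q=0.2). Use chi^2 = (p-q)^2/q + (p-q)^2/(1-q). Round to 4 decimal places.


Chi-squared divergence between Bernoulli distributions:
chi^2 = (p-q)^2/q + (p-q)^2/(1-q).
p = 0.95, q = 0.2, p-q = 0.75.
(p-q)^2 = 0.5625.
term1 = 0.5625/0.2 = 2.8125.
term2 = 0.5625/0.8 = 0.703125.
chi^2 = 2.8125 + 0.703125 = 3.5156

3.5156


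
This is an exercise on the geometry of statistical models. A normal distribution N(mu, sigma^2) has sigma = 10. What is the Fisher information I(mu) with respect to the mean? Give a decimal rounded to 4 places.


The Fisher information for the mean of a normal distribution is I(mu) = 1/sigma^2.
sigma = 10, so sigma^2 = 100.
I(mu) = 1/100 = 0.0100

0.0100


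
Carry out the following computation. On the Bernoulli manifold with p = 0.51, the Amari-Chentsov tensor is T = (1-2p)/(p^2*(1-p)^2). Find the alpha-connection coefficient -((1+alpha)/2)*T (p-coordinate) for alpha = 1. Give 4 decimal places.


Skewness (Amari-Chentsov) tensor: T = (1-2p)/(p^2*(1-p)^2).
p = 0.51, 1-2p = -0.02, p^2 = 0.2601, (1-p)^2 = 0.2401.
T = -0.02/(0.2601 * 0.2401) = -0.320256.
In the p-coordinate, Gamma^(alpha) = Gamma^(0) - (alpha/2)*T with Gamma^(0) = (1/2)*g'(p) = -T/2,
so Gamma^(alpha) = -((1+alpha)/2)*T.
alpha = 1, -(1+alpha)/2 = -1.0.
Gamma = -1.0 * -0.320256 = 0.3203

0.3203


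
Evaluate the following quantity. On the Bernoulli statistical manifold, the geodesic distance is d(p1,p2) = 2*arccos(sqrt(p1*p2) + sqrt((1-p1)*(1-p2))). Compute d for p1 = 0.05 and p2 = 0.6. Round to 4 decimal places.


Geodesic distance on Bernoulli manifold:
d(p1,p2) = 2*arccos(sqrt(p1*p2) + sqrt((1-p1)*(1-p2))).
sqrt(p1*p2) = sqrt(0.05*0.6) = 0.173205.
sqrt((1-p1)*(1-p2)) = sqrt(0.95*0.4) = 0.616441.
arg = 0.173205 + 0.616441 = 0.789646.
d = 2*arccos(0.789646) = 1.3211

1.3211


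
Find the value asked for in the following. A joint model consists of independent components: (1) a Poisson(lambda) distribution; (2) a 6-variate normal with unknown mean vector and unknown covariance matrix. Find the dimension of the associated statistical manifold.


The dimension of a statistical manifold equals the number of free
(independent) real parameters of the model. For a product of independent
blocks the parameter counts add.
- Poisson (lambda): 1.
- 6-variate normal: 6 (mean) + 6*7/2 = 21 (symmetric covariance) = 27.
Total = 1 + 27 = 28.
Dimension = 28

28


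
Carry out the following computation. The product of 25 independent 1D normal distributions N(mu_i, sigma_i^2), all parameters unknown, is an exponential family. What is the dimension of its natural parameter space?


Exponential family dimension calculation:
Each univariate normal has two natural parameters (mu/sigma^2 and -1/(2 sigma^2)).
With 25 independent components, dim = 2 * 25 = 50.

50


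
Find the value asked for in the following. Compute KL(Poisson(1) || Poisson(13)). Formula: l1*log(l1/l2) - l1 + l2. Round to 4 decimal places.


KL divergence for Poisson:
KL = l1*log(l1/l2) - l1 + l2.
l1 = 1, l2 = 13.
log(1/13) = -2.564949.
l1*log(l1/l2) = 1 * -2.564949 = -2.564949.
KL = -2.564949 - 1 + 13 = 9.4351

9.4351


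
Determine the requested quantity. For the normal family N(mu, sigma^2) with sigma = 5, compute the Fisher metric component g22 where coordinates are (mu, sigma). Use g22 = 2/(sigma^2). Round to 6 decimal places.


For the 2-parameter normal family, the Fisher metric has:
  g11 = 1/sigma^2, g22 = 2/sigma^2.
sigma = 5, sigma^2 = 25.
g22 = 0.080000

0.080000


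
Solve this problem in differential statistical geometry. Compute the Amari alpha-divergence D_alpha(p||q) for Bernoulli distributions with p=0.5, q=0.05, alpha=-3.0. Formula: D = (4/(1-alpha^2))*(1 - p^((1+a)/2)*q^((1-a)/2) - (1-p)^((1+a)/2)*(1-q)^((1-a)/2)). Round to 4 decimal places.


Amari alpha-divergence:
D = (4/(1-alpha^2))*(1 - p^((1+a)/2)*q^((1-a)/2) - (1-p)^((1+a)/2)*(1-q)^((1-a)/2)).
alpha = -3.0, p = 0.5, q = 0.05.
e1 = (1+alpha)/2 = -1.0, e2 = (1-alpha)/2 = 2.0.
t1 = p^e1 * q^e2 = 0.5^-1.0 * 0.05^2.0 = 0.005.
t2 = (1-p)^e1 * (1-q)^e2 = 0.5^-1.0 * 0.95^2.0 = 1.805.
4/(1-alpha^2) = -0.5.
D = -0.5*(1 - 0.005 - 1.805) = 0.4050

0.4050


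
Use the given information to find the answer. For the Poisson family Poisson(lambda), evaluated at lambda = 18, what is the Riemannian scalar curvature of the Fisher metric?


This family has a single free parameter, so its statistical manifold
is 1-dimensional. The Riemann curvature tensor of any 1-dimensional
Riemannian manifold vanishes identically, so R = 0.

0


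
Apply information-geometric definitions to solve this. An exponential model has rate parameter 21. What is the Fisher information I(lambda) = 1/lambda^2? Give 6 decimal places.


Fisher information for exponential: I(lambda) = 1/lambda^2.
lambda = 21, lambda^2 = 441.
I = 1/441 = 0.002268

0.002268


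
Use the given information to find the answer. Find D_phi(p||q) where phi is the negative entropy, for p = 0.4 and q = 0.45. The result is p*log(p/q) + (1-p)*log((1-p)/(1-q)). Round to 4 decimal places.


Bregman divergence with negative entropy generator:
D = p*log(p/q) + (1-p)*log((1-p)/(1-q)).
p = 0.4, q = 0.45.
p*log(p/q) = 0.4*log(0.4/0.45) = -0.047113.
(1-p)*log((1-p)/(1-q)) = 0.6*log(0.6/0.55) = 0.052207.
D = -0.047113 + 0.052207 = 0.0051

0.0051


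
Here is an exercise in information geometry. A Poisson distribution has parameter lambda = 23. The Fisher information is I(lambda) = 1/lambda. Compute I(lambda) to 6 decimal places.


Fisher information for Poisson: I(lambda) = 1/lambda.
lambda = 23.
I(lambda) = 1/23 = 0.043478

0.043478


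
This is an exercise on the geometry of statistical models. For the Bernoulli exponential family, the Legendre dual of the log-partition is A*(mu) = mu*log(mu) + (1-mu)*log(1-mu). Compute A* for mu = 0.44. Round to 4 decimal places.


Legendre transform for Bernoulli:
A*(mu) = mu*log(mu) + (1-mu)*log(1-mu).
mu = 0.44, 1-mu = 0.56.
mu*log(mu) = 0.44*log(0.44) = -0.361231.
(1-mu)*log(1-mu) = 0.56*log(0.56) = -0.324698.
A* = -0.361231 + -0.324698 = -0.6859

-0.6859


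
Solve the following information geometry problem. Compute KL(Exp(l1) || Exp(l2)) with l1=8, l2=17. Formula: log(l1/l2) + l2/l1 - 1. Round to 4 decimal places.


KL divergence for exponential family:
KL = log(l1/l2) + l2/l1 - 1.
log(8/17) = -0.753772.
17/8 = 2.125.
KL = -0.753772 + 2.125 - 1 = 0.3712

0.3712


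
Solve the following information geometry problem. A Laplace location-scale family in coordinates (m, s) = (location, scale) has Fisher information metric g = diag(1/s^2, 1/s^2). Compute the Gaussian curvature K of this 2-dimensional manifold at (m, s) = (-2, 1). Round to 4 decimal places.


The metric has the form g = (A dm^2 + B ds^2)/s^2 with A = 1, B = 1.
Substitute u = sqrt(A/B)*m: g = B*(du^2 + ds^2)/s^2, i.e. B times the
Poincare upper half-plane metric, which has constant Gaussian curvature -1.
Scaling a 2D metric by a constant c divides the Gaussian curvature by c,
so K = -1/B = -1/(1) = -1.0000 everywhere (the point (m, s) = (-2, 1) is irrelevant:
the curvature is constant).
The requested Gaussian curvature is K = -1.0000.

-1.0000


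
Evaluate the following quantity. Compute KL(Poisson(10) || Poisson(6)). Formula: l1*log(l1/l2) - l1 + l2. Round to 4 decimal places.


KL divergence for Poisson:
KL = l1*log(l1/l2) - l1 + l2.
l1 = 10, l2 = 6.
log(10/6) = 0.510826.
l1*log(l1/l2) = 10 * 0.510826 = 5.108256.
KL = 5.108256 - 10 + 6 = 1.1083

1.1083


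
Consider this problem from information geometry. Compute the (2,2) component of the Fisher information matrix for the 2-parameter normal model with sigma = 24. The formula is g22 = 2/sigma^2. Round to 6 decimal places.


For the 2-parameter normal family, the Fisher metric has:
  g11 = 1/sigma^2, g22 = 2/sigma^2.
sigma = 24, sigma^2 = 576.
g22 = 0.003472

0.003472


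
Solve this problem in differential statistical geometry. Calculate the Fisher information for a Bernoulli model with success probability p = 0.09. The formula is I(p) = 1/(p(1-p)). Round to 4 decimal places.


For Bernoulli(p), Fisher information is I(p) = 1/(p*(1-p)).
p = 0.09, 1-p = 0.91.
p*(1-p) = 0.0819.
I(p) = 1/0.0819 = 12.2100

12.2100


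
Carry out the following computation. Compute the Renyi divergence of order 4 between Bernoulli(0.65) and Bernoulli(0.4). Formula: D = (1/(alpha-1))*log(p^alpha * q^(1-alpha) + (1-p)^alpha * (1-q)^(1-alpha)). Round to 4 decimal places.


Renyi divergence of order alpha between Bernoulli distributions:
D = (1/(alpha-1))*log(p^alpha * q^(1-alpha) + (1-p)^alpha * (1-q)^(1-alpha)).
alpha = 4, p = 0.65, q = 0.4.
p^alpha * q^(1-alpha) = 0.65^4 * 0.4^-3 = 2.78916.
(1-p)^alpha * (1-q)^(1-alpha) = 0.35^4 * 0.6^-3 = 0.069473.
sum = 2.78916 + 0.069473 = 2.858634.
D = (1/3)*log(2.858634) = 0.3501

0.3501


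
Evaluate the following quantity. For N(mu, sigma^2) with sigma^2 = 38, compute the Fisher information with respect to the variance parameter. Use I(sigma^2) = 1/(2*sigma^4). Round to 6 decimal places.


Fisher information for variance: I(sigma^2) = 1/(2*sigma^4).
sigma^2 = 38, so sigma^4 = 1444.
I = 1/(2*1444) = 1/2888 = 0.000346

0.000346


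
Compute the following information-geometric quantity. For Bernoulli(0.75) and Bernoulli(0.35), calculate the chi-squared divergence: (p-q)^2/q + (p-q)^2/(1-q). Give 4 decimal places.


Chi-squared divergence between Bernoulli distributions:
chi^2 = (p-q)^2/q + (p-q)^2/(1-q).
p = 0.75, q = 0.35, p-q = 0.4.
(p-q)^2 = 0.16.
term1 = 0.16/0.35 = 0.457143.
term2 = 0.16/0.65 = 0.246154.
chi^2 = 0.457143 + 0.246154 = 0.7033

0.7033


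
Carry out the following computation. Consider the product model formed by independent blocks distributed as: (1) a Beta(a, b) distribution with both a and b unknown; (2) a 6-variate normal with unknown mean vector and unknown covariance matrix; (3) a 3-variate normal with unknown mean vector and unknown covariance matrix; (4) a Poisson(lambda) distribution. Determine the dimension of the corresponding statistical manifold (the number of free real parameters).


The dimension of a statistical manifold equals the number of free
(independent) real parameters of the model. For a product of independent
blocks the parameter counts add.
- Beta (a, b): 2.
- 6-variate normal: 6 (mean) + 6*7/2 = 21 (symmetric covariance) = 27.
- 3-variate normal: 3 (mean) + 3*4/2 = 6 (symmetric covariance) = 9.
- Poisson (lambda): 1.
Total = 2 + 27 + 9 + 1 = 39.
Dimension = 39

39


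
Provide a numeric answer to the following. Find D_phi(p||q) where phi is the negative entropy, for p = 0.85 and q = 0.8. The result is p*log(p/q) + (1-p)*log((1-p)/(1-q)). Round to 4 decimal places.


Bregman divergence with negative entropy generator:
D = p*log(p/q) + (1-p)*log((1-p)/(1-q)).
p = 0.85, q = 0.8.
p*log(p/q) = 0.85*log(0.85/0.8) = 0.051531.
(1-p)*log((1-p)/(1-q)) = 0.15*log(0.15/0.2) = -0.043152.
D = 0.051531 + -0.043152 = 0.0084

0.0084


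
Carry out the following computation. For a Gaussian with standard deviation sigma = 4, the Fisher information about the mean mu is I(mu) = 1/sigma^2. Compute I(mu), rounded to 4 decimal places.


The Fisher information for the mean of a normal distribution is I(mu) = 1/sigma^2.
sigma = 4, so sigma^2 = 16.
I(mu) = 1/16 = 0.0625

0.0625


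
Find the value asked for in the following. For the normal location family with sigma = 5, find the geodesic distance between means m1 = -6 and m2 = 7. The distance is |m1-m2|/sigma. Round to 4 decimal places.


On the fixed-variance normal subfamily, geodesic distance = |m1-m2|/sigma.
|-6 - 7| = 13.
sigma = 5.
d = 13/5 = 2.6000

2.6000


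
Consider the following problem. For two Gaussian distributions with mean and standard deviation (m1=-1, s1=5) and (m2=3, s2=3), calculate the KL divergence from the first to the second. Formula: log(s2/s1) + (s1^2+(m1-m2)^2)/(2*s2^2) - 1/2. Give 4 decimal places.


KL divergence between normal distributions:
KL = log(s2/s1) + (s1^2 + (m1-m2)^2)/(2*s2^2) - 1/2.
log(3/5) = -0.510826.
(5^2 + (-1-3)^2)/(2*3^2) = (25 + 16)/18 = 2.277778.
KL = -0.510826 + 2.277778 - 0.5 = 1.2670

1.2670


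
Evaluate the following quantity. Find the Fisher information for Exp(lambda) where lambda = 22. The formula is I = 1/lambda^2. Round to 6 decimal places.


Fisher information for exponential: I(lambda) = 1/lambda^2.
lambda = 22, lambda^2 = 484.
I = 1/484 = 0.002066

0.002066


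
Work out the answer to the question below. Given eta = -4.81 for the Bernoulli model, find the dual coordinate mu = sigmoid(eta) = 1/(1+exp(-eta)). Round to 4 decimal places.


Dual coordinate (expectation parameter) for Bernoulli:
mu = 1/(1+exp(-eta)).
eta = -4.81.
exp(-eta) = exp(4.81) = 122.731618.
mu = 1/(1+122.731618) = 0.0081

0.0081


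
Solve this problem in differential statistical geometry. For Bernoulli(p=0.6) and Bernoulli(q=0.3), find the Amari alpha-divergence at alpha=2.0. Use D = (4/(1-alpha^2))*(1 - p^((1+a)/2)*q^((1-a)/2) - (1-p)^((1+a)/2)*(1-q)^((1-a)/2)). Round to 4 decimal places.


Amari alpha-divergence:
D = (4/(1-alpha^2))*(1 - p^((1+a)/2)*q^((1-a)/2) - (1-p)^((1+a)/2)*(1-q)^((1-a)/2)).
alpha = 2.0, p = 0.6, q = 0.3.
e1 = (1+alpha)/2 = 1.5, e2 = (1-alpha)/2 = -0.5.
t1 = p^e1 * q^e2 = 0.6^1.5 * 0.3^-0.5 = 0.848528.
t2 = (1-p)^e1 * (1-q)^e2 = 0.4^1.5 * 0.7^-0.5 = 0.302372.
4/(1-alpha^2) = -1.333333.
D = -1.333333*(1 - 0.848528 - 0.302372) = 0.2012

0.2012


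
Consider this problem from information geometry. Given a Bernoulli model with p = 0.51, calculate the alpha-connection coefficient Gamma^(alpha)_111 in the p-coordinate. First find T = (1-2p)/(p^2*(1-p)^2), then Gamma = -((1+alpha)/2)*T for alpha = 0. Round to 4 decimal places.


Skewness (Amari-Chentsov) tensor: T = (1-2p)/(p^2*(1-p)^2).
p = 0.51, 1-2p = -0.02, p^2 = 0.2601, (1-p)^2 = 0.2401.
T = -0.02/(0.2601 * 0.2401) = -0.320256.
In the p-coordinate, Gamma^(alpha) = Gamma^(0) - (alpha/2)*T with Gamma^(0) = (1/2)*g'(p) = -T/2,
so Gamma^(alpha) = -((1+alpha)/2)*T.
alpha = 0, -(1+alpha)/2 = -0.5.
Gamma = -0.5 * -0.320256 = 0.1601

0.1601


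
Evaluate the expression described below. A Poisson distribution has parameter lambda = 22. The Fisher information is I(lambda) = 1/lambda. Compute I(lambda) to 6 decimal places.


Fisher information for Poisson: I(lambda) = 1/lambda.
lambda = 22.
I(lambda) = 1/22 = 0.045455

0.045455
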